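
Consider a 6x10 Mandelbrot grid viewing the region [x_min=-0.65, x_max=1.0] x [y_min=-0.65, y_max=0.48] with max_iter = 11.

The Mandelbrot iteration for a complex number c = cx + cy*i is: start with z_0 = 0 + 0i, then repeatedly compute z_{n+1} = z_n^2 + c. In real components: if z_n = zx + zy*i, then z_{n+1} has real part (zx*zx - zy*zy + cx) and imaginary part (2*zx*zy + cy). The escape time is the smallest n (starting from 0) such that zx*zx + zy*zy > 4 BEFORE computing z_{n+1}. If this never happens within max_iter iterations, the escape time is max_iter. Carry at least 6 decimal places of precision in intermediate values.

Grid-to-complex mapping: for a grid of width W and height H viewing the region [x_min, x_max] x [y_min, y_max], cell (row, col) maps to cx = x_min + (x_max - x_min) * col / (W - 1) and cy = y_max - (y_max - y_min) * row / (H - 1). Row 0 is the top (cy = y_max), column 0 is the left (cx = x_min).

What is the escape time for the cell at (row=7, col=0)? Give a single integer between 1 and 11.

z_0 = 0 + 0i, c = -0.6500 + -0.3989i
Iter 1: z = -0.6500 + -0.3989i, |z|^2 = 0.5816
Iter 2: z = -0.3866 + 0.1197i, |z|^2 = 0.1638
Iter 3: z = -0.5149 + -0.4914i, |z|^2 = 0.5066
Iter 4: z = -0.6264 + 0.1071i, |z|^2 = 0.4039
Iter 5: z = -0.2691 + -0.5331i, |z|^2 = 0.3566
Iter 6: z = -0.8618 + -0.1120i, |z|^2 = 0.7552
Iter 7: z = 0.0801 + -0.2058i, |z|^2 = 0.0488
Iter 8: z = -0.6859 + -0.4319i, |z|^2 = 0.6570
Iter 9: z = -0.3660 + 0.1936i, |z|^2 = 0.1714
Iter 10: z = -0.5535 + -0.5406i, |z|^2 = 0.5987

Answer: 11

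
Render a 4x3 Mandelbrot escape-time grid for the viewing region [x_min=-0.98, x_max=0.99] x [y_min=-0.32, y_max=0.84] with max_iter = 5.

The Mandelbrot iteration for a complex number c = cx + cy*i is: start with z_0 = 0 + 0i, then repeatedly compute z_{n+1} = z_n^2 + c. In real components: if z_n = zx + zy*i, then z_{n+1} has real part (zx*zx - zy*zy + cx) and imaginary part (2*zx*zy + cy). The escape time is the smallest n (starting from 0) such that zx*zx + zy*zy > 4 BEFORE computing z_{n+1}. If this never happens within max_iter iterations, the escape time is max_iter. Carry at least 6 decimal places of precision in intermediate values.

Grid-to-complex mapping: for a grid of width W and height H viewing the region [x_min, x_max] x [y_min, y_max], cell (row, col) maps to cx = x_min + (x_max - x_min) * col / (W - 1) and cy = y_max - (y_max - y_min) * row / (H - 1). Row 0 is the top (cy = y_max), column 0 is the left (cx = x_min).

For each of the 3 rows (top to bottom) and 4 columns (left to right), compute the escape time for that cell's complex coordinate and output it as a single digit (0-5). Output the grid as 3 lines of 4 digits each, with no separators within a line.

Answer: 3542
5552
5552

Derivation:
(row=0, col=0): c = -0.9800 + 0.8400i → escape time 3
(row=0, col=1): c = -0.3233 + 0.8400i → escape time 5
(row=0, col=2): c = 0.3333 + 0.8400i → escape time 4
(row=0, col=3): c = 0.9900 + 0.8400i → escape time 2
(row=1, col=0): c = -0.9800 + 0.2600i → escape time 5
(row=1, col=1): c = -0.3233 + 0.2600i → escape time 5
(row=1, col=2): c = 0.3333 + 0.2600i → escape time 5
(row=1, col=3): c = 0.9900 + 0.2600i → escape time 2
(row=2, col=0): c = -0.9800 + -0.3200i → escape time 5
(row=2, col=1): c = -0.3233 + -0.3200i → escape time 5
(row=2, col=2): c = 0.3333 + -0.3200i → escape time 5
(row=2, col=3): c = 0.9900 + -0.3200i → escape time 2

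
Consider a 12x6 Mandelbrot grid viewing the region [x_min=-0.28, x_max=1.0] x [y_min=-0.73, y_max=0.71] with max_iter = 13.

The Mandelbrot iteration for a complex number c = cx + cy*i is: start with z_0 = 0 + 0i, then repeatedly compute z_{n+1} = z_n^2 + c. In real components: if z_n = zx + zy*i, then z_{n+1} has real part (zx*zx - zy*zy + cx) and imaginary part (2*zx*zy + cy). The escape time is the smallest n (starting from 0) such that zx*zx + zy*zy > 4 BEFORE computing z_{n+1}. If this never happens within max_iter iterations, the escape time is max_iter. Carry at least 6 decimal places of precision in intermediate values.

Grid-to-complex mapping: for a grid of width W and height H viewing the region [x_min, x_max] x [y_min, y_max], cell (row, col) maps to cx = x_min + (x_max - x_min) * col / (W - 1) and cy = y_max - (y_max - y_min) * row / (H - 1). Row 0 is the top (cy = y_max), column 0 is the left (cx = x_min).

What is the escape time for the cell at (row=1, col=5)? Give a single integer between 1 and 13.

z_0 = 0 + 0i, c = 0.3018 + 0.4220i
Iter 1: z = 0.3018 + 0.4220i, |z|^2 = 0.2692
Iter 2: z = 0.2148 + 0.6767i, |z|^2 = 0.5041
Iter 3: z = -0.1100 + 0.7128i, |z|^2 = 0.5201
Iter 4: z = -0.1941 + 0.2652i, |z|^2 = 0.1080
Iter 5: z = 0.2692 + 0.3190i, |z|^2 = 0.1742
Iter 6: z = 0.2725 + 0.5938i, |z|^2 = 0.4268
Iter 7: z = 0.0235 + 0.7456i, |z|^2 = 0.5564
Iter 8: z = -0.2535 + 0.4571i, |z|^2 = 0.2732
Iter 9: z = 0.1572 + 0.1903i, |z|^2 = 0.0609
Iter 10: z = 0.2903 + 0.4818i, |z|^2 = 0.3164
Iter 11: z = 0.1540 + 0.7018i, |z|^2 = 0.5162
Iter 12: z = -0.1669 + 0.6381i, |z|^2 = 0.4350

Answer: 13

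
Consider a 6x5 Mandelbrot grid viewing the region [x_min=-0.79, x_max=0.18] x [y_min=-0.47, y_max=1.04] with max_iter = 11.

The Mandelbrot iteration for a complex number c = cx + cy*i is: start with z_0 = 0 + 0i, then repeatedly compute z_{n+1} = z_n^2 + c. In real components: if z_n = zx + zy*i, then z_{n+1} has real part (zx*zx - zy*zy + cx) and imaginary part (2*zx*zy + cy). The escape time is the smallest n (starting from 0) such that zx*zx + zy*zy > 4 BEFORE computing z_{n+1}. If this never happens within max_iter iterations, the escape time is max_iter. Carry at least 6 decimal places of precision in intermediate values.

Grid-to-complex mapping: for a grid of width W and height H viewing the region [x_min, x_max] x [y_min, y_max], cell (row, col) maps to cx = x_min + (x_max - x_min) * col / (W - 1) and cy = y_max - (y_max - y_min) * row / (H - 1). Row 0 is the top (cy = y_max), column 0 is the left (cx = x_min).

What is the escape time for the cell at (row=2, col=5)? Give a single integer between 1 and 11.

z_0 = 0 + 0i, c = 0.1800 + 0.2850i
Iter 1: z = 0.1800 + 0.2850i, |z|^2 = 0.1136
Iter 2: z = 0.1312 + 0.3876i, |z|^2 = 0.1674
Iter 3: z = 0.0470 + 0.3867i, |z|^2 = 0.1517
Iter 4: z = 0.0327 + 0.3213i, |z|^2 = 0.1043
Iter 5: z = 0.0778 + 0.3060i, |z|^2 = 0.0997
Iter 6: z = 0.0924 + 0.3326i, |z|^2 = 0.1192
Iter 7: z = 0.0779 + 0.3465i, |z|^2 = 0.1261
Iter 8: z = 0.0660 + 0.3390i, |z|^2 = 0.1193
Iter 9: z = 0.0694 + 0.3298i, |z|^2 = 0.1136
Iter 10: z = 0.0761 + 0.3308i, |z|^2 = 0.1152

Answer: 11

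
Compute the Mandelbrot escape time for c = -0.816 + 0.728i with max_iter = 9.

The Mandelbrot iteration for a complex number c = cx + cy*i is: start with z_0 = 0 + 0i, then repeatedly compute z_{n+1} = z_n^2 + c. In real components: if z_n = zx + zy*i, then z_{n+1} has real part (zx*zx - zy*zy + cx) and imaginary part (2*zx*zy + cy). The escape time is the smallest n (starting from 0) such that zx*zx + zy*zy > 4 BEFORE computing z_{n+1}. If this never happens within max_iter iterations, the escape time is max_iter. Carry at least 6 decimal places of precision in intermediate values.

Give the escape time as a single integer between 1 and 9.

z_0 = 0 + 0i, c = -0.8160 + 0.7280i
Iter 1: z = -0.8160 + 0.7280i, |z|^2 = 1.1958
Iter 2: z = -0.6801 + -0.4601i, |z|^2 = 0.6743
Iter 3: z = -0.5651 + 1.3538i, |z|^2 = 2.1523
Iter 4: z = -2.3296 + -0.8022i, |z|^2 = 6.0703
Escaped at iteration 4

Answer: 4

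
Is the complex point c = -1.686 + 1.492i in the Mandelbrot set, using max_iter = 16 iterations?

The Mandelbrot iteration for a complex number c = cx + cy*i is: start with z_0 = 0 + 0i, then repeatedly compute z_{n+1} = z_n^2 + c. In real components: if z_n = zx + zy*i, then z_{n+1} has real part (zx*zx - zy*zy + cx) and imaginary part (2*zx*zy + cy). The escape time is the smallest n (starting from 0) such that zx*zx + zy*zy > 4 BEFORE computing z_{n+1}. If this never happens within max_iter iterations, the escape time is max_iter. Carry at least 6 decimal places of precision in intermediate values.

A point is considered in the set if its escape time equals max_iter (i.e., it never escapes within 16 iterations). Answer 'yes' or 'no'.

z_0 = 0 + 0i, c = -1.6860 + 1.4920i
Iter 1: z = -1.6860 + 1.4920i, |z|^2 = 5.0687
Escaped at iteration 1

Answer: no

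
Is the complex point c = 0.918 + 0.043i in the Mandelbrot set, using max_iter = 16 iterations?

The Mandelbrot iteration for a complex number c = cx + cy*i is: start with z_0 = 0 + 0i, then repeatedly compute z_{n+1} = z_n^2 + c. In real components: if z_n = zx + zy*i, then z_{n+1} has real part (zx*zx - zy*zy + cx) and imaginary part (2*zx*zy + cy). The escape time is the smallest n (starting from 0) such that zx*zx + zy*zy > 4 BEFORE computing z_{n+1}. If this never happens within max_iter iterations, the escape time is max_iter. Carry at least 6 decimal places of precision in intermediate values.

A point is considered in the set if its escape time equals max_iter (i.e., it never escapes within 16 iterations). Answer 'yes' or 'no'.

Answer: no

Derivation:
z_0 = 0 + 0i, c = 0.9180 + 0.0430i
Iter 1: z = 0.9180 + 0.0430i, |z|^2 = 0.8446
Iter 2: z = 1.7589 + 0.1219i, |z|^2 = 3.1085
Iter 3: z = 3.9968 + 0.4720i, |z|^2 = 16.1969
Escaped at iteration 3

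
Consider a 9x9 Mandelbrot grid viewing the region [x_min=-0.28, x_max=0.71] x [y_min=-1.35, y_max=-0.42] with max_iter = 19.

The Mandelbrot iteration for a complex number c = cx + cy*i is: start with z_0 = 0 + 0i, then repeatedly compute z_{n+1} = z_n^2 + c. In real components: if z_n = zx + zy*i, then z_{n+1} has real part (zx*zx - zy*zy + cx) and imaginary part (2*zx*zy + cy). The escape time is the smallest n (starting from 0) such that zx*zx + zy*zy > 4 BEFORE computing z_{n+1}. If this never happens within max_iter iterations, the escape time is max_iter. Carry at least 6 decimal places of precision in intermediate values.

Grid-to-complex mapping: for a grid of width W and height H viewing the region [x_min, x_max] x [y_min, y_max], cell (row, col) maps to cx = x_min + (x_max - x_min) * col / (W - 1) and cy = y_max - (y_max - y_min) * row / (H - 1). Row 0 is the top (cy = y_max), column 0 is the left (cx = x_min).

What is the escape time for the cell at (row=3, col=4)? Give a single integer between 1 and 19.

z_0 = 0 + 0i, c = 0.2150 + -0.7688i
Iter 1: z = 0.2150 + -0.7688i, |z|^2 = 0.6372
Iter 2: z = -0.3298 + -1.0993i, |z|^2 = 1.3172
Iter 3: z = -0.8848 + -0.0437i, |z|^2 = 0.7847
Iter 4: z = 0.9959 + -0.6913i, |z|^2 = 1.4697
Iter 5: z = 0.7288 + -2.1457i, |z|^2 = 5.1352
Escaped at iteration 5

Answer: 5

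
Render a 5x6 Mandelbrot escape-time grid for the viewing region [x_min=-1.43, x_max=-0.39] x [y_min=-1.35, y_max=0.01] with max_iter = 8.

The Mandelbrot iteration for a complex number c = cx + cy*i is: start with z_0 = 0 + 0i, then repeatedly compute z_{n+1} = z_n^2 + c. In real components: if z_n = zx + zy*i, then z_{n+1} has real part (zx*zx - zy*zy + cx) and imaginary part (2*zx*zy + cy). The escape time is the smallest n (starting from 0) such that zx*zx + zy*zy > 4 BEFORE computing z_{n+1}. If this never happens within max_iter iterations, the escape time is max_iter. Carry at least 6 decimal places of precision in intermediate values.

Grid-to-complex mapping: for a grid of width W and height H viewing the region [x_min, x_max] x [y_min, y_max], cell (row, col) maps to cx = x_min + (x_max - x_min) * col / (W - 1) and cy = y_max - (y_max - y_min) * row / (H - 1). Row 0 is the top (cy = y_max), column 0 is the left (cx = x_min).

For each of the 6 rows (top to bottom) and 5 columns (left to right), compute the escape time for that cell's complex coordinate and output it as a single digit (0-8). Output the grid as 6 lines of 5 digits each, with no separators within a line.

Answer: 88888
58888
34588
33446
23334
22222

Derivation:
(row=0, col=0): c = -1.4300 + 0.0100i → escape time 8
(row=0, col=1): c = -1.1700 + 0.0100i → escape time 8
(row=0, col=2): c = -0.9100 + 0.0100i → escape time 8
(row=0, col=3): c = -0.6500 + 0.0100i → escape time 8
(row=0, col=4): c = -0.3900 + 0.0100i → escape time 8
(row=1, col=0): c = -1.4300 + -0.2620i → escape time 5
(row=1, col=1): c = -1.1700 + -0.2620i → escape time 8
(row=1, col=2): c = -0.9100 + -0.2620i → escape time 8
(row=1, col=3): c = -0.6500 + -0.2620i → escape time 8
(row=1, col=4): c = -0.3900 + -0.2620i → escape time 8
(row=2, col=0): c = -1.4300 + -0.5340i → escape time 3
(row=2, col=1): c = -1.1700 + -0.5340i → escape time 4
(row=2, col=2): c = -0.9100 + -0.5340i → escape time 5
(row=2, col=3): c = -0.6500 + -0.5340i → escape time 8
(row=2, col=4): c = -0.3900 + -0.5340i → escape time 8
(row=3, col=0): c = -1.4300 + -0.8060i → escape time 3
(row=3, col=1): c = -1.1700 + -0.8060i → escape time 3
(row=3, col=2): c = -0.9100 + -0.8060i → escape time 4
(row=3, col=3): c = -0.6500 + -0.8060i → escape time 4
(row=3, col=4): c = -0.3900 + -0.8060i → escape time 6
(row=4, col=0): c = -1.4300 + -1.0780i → escape time 2
(row=4, col=1): c = -1.1700 + -1.0780i → escape time 3
(row=4, col=2): c = -0.9100 + -1.0780i → escape time 3
(row=4, col=3): c = -0.6500 + -1.0780i → escape time 3
(row=4, col=4): c = -0.3900 + -1.0780i → escape time 4
(row=5, col=0): c = -1.4300 + -1.3500i → escape time 2
(row=5, col=1): c = -1.1700 + -1.3500i → escape time 2
(row=5, col=2): c = -0.9100 + -1.3500i → escape time 2
(row=5, col=3): c = -0.6500 + -1.3500i → escape time 2
(row=5, col=4): c = -0.3900 + -1.3500i → escape time 2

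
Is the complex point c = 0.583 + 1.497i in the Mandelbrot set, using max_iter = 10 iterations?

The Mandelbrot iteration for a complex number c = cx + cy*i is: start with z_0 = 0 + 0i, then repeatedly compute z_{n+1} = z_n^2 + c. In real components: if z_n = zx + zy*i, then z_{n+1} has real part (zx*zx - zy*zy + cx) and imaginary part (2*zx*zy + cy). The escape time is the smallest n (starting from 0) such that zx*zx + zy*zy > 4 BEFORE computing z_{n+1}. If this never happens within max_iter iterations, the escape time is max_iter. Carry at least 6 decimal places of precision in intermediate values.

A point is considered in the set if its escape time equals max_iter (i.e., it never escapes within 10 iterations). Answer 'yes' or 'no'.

z_0 = 0 + 0i, c = 0.5830 + 1.4970i
Iter 1: z = 0.5830 + 1.4970i, |z|^2 = 2.5809
Iter 2: z = -1.3181 + 3.2425i, |z|^2 = 12.2513
Escaped at iteration 2

Answer: no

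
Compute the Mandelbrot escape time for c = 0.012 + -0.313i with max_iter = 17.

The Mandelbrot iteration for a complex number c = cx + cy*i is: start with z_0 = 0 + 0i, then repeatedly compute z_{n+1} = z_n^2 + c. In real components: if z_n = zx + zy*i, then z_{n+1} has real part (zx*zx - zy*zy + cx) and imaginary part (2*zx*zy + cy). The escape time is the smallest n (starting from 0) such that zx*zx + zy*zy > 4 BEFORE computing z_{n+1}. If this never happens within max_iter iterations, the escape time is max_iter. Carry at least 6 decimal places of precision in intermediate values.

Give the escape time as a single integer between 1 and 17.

z_0 = 0 + 0i, c = 0.0120 + -0.3130i
Iter 1: z = 0.0120 + -0.3130i, |z|^2 = 0.0981
Iter 2: z = -0.0858 + -0.3205i, |z|^2 = 0.1101
Iter 3: z = -0.0834 + -0.2580i, |z|^2 = 0.0735
Iter 4: z = -0.0476 + -0.2700i, |z|^2 = 0.0752
Iter 5: z = -0.0586 + -0.2873i, |z|^2 = 0.0860
Iter 6: z = -0.0671 + -0.2793i, |z|^2 = 0.0825
Iter 7: z = -0.0615 + -0.2755i, |z|^2 = 0.0797
Iter 8: z = -0.0601 + -0.2791i, |z|^2 = 0.0815
Iter 9: z = -0.0623 + -0.2794i, |z|^2 = 0.0820
Iter 10: z = -0.0622 + -0.2782i, |z|^2 = 0.0813
Iter 11: z = -0.0615 + -0.2784i, |z|^2 = 0.0813
Iter 12: z = -0.0617 + -0.2787i, |z|^2 = 0.0815
Iter 13: z = -0.0619 + -0.2786i, |z|^2 = 0.0814
Iter 14: z = -0.0618 + -0.2785i, |z|^2 = 0.0814
Iter 15: z = -0.0618 + -0.2786i, |z|^2 = 0.0814
Iter 16: z = -0.0618 + -0.2786i, |z|^2 = 0.0814

Answer: 17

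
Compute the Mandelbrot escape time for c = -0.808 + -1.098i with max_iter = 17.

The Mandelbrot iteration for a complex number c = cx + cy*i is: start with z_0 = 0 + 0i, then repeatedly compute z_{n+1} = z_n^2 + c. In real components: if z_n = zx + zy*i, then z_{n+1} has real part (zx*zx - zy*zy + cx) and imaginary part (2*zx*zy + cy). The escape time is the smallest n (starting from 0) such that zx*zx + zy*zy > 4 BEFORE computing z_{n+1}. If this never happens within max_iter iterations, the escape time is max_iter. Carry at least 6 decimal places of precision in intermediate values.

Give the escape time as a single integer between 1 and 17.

Answer: 3

Derivation:
z_0 = 0 + 0i, c = -0.8080 + -1.0980i
Iter 1: z = -0.8080 + -1.0980i, |z|^2 = 1.8585
Iter 2: z = -1.3607 + 0.6764i, |z|^2 = 2.3091
Iter 3: z = 0.5861 + -2.9387i, |z|^2 = 8.9796
Escaped at iteration 3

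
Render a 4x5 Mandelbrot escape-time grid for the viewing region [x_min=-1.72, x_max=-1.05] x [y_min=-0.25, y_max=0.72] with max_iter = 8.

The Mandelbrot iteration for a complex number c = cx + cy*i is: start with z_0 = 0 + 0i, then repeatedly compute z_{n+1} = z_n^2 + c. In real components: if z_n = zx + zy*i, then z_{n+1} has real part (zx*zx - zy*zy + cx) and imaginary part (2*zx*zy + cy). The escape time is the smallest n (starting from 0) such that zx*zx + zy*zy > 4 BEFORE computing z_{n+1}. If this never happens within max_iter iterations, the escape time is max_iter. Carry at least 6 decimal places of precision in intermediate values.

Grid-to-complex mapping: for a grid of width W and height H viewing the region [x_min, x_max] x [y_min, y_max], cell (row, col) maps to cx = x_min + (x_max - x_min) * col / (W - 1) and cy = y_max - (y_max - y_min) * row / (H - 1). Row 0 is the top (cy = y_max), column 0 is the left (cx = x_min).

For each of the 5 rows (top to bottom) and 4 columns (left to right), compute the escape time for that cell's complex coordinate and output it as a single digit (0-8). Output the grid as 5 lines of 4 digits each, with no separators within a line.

Answer: 3333
3355
4588
8888
4588

Derivation:
(row=0, col=0): c = -1.7200 + 0.7200i → escape time 3
(row=0, col=1): c = -1.4967 + 0.7200i → escape time 3
(row=0, col=2): c = -1.2733 + 0.7200i → escape time 3
(row=0, col=3): c = -1.0500 + 0.7200i → escape time 3
(row=1, col=0): c = -1.7200 + 0.4775i → escape time 3
(row=1, col=1): c = -1.4967 + 0.4775i → escape time 3
(row=1, col=2): c = -1.2733 + 0.4775i → escape time 5
(row=1, col=3): c = -1.0500 + 0.4775i → escape time 5
(row=2, col=0): c = -1.7200 + 0.2350i → escape time 4
(row=2, col=1): c = -1.4967 + 0.2350i → escape time 5
(row=2, col=2): c = -1.2733 + 0.2350i → escape time 8
(row=2, col=3): c = -1.0500 + 0.2350i → escape time 8
(row=3, col=0): c = -1.7200 + -0.0075i → escape time 8
(row=3, col=1): c = -1.4967 + -0.0075i → escape time 8
(row=3, col=2): c = -1.2733 + -0.0075i → escape time 8
(row=3, col=3): c = -1.0500 + -0.0075i → escape time 8
(row=4, col=0): c = -1.7200 + -0.2500i → escape time 4
(row=4, col=1): c = -1.4967 + -0.2500i → escape time 5
(row=4, col=2): c = -1.2733 + -0.2500i → escape time 8
(row=4, col=3): c = -1.0500 + -0.2500i → escape time 8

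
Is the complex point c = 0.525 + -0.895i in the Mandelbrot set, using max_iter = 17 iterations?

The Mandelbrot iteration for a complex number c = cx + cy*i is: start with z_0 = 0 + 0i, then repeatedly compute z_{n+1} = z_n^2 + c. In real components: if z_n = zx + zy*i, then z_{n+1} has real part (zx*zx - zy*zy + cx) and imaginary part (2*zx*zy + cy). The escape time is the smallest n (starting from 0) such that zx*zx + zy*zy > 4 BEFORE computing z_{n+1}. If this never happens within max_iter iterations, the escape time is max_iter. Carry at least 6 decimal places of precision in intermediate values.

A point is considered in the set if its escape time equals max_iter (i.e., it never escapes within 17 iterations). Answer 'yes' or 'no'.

z_0 = 0 + 0i, c = 0.5250 + -0.8950i
Iter 1: z = 0.5250 + -0.8950i, |z|^2 = 1.0766
Iter 2: z = -0.0004 + -1.8348i, |z|^2 = 3.3663
Iter 3: z = -2.8413 + -0.8935i, |z|^2 = 8.8714
Escaped at iteration 3

Answer: no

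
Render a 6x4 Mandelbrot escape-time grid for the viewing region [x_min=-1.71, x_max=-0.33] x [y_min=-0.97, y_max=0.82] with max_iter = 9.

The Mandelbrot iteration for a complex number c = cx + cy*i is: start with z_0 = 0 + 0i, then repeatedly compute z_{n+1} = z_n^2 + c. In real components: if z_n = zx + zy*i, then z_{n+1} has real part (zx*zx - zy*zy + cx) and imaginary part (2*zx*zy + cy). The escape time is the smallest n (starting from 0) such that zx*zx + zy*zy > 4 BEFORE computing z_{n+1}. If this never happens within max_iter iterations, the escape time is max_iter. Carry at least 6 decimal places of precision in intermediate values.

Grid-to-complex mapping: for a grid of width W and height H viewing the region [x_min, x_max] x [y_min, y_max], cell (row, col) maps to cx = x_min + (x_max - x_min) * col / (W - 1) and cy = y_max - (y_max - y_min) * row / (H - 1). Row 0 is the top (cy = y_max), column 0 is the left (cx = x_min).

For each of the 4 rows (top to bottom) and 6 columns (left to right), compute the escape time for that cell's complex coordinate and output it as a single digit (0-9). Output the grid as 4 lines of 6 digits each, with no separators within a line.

Answer: 233447
459999
357799
233345

Derivation:
(row=0, col=0): c = -1.7100 + 0.8200i → escape time 2
(row=0, col=1): c = -1.4340 + 0.8200i → escape time 3
(row=0, col=2): c = -1.1580 + 0.8200i → escape time 3
(row=0, col=3): c = -0.8820 + 0.8200i → escape time 4
(row=0, col=4): c = -0.6060 + 0.8200i → escape time 4
(row=0, col=5): c = -0.3300 + 0.8200i → escape time 7
(row=1, col=0): c = -1.7100 + 0.2233i → escape time 4
(row=1, col=1): c = -1.4340 + 0.2233i → escape time 5
(row=1, col=2): c = -1.1580 + 0.2233i → escape time 9
(row=1, col=3): c = -0.8820 + 0.2233i → escape time 9
(row=1, col=4): c = -0.6060 + 0.2233i → escape time 9
(row=1, col=5): c = -0.3300 + 0.2233i → escape time 9
(row=2, col=0): c = -1.7100 + -0.3733i → escape time 3
(row=2, col=1): c = -1.4340 + -0.3733i → escape time 5
(row=2, col=2): c = -1.1580 + -0.3733i → escape time 7
(row=2, col=3): c = -0.8820 + -0.3733i → escape time 7
(row=2, col=4): c = -0.6060 + -0.3733i → escape time 9
(row=2, col=5): c = -0.3300 + -0.3733i → escape time 9
(row=3, col=0): c = -1.7100 + -0.9700i → escape time 2
(row=3, col=1): c = -1.4340 + -0.9700i → escape time 3
(row=3, col=2): c = -1.1580 + -0.9700i → escape time 3
(row=3, col=3): c = -0.8820 + -0.9700i → escape time 3
(row=3, col=4): c = -0.6060 + -0.9700i → escape time 4
(row=3, col=5): c = -0.3300 + -0.9700i → escape time 5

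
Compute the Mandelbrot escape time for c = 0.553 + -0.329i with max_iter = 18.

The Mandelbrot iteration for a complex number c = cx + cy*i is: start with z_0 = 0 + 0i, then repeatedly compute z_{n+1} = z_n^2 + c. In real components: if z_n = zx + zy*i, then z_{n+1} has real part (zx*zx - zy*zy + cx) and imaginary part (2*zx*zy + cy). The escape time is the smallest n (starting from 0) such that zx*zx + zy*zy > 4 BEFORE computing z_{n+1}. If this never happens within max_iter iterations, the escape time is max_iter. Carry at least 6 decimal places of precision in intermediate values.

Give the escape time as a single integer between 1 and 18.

z_0 = 0 + 0i, c = 0.5530 + -0.3290i
Iter 1: z = 0.5530 + -0.3290i, |z|^2 = 0.4141
Iter 2: z = 0.7506 + -0.6929i, |z|^2 = 1.0434
Iter 3: z = 0.6363 + -1.3691i, |z|^2 = 2.2793
Iter 4: z = -0.9166 + -2.0713i, |z|^2 = 5.1302
Escaped at iteration 4

Answer: 4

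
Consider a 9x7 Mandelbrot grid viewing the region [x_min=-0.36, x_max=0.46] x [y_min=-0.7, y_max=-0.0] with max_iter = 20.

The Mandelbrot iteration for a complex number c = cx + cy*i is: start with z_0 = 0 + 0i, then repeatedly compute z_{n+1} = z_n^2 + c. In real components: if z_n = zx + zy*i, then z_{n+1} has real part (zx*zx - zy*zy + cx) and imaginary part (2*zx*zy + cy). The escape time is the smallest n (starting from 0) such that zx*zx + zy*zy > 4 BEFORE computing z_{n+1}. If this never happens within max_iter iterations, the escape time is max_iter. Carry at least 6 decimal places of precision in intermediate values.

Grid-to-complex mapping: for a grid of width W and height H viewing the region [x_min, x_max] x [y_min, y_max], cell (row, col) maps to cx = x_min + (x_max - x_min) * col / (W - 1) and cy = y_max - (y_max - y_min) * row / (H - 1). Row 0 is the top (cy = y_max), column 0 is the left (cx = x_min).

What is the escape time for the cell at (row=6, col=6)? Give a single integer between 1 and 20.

z_0 = 0 + 0i, c = 0.2550 + -0.7000i
Iter 1: z = 0.2550 + -0.7000i, |z|^2 = 0.5550
Iter 2: z = -0.1700 + -1.0570i, |z|^2 = 1.1461
Iter 3: z = -0.8334 + -0.3407i, |z|^2 = 0.8105
Iter 4: z = 0.8334 + -0.1322i, |z|^2 = 0.7121
Iter 5: z = 0.9321 + -0.9204i, |z|^2 = 1.7159
Iter 6: z = 0.2768 + -2.4158i, |z|^2 = 5.9125
Escaped at iteration 6

Answer: 6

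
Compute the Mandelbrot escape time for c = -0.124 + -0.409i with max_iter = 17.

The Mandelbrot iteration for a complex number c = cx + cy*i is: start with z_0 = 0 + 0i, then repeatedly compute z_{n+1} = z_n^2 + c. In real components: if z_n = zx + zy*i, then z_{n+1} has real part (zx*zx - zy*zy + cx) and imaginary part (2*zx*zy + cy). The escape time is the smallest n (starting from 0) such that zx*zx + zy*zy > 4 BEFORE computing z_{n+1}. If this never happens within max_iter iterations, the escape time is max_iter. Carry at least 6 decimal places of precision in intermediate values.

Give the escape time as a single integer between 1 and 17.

Answer: 17

Derivation:
z_0 = 0 + 0i, c = -0.1240 + -0.4090i
Iter 1: z = -0.1240 + -0.4090i, |z|^2 = 0.1827
Iter 2: z = -0.2759 + -0.3076i, |z|^2 = 0.1707
Iter 3: z = -0.1425 + -0.2393i, |z|^2 = 0.0776
Iter 4: z = -0.1610 + -0.3408i, |z|^2 = 0.1421
Iter 5: z = -0.2142 + -0.2993i, |z|^2 = 0.1355
Iter 6: z = -0.1677 + -0.2808i, |z|^2 = 0.1069
Iter 7: z = -0.1747 + -0.3149i, |z|^2 = 0.1297
Iter 8: z = -0.1926 + -0.2990i, |z|^2 = 0.1265
Iter 9: z = -0.1763 + -0.2938i, |z|^2 = 0.1174
Iter 10: z = -0.1793 + -0.3054i, |z|^2 = 0.1254
Iter 11: z = -0.1851 + -0.2995i, |z|^2 = 0.1240
Iter 12: z = -0.1794 + -0.2981i, |z|^2 = 0.1211
Iter 13: z = -0.1807 + -0.3020i, |z|^2 = 0.1239
Iter 14: z = -0.1826 + -0.2999i, |z|^2 = 0.1233
Iter 15: z = -0.1806 + -0.2995i, |z|^2 = 0.1223
Iter 16: z = -0.1811 + -0.3008i, |z|^2 = 0.1233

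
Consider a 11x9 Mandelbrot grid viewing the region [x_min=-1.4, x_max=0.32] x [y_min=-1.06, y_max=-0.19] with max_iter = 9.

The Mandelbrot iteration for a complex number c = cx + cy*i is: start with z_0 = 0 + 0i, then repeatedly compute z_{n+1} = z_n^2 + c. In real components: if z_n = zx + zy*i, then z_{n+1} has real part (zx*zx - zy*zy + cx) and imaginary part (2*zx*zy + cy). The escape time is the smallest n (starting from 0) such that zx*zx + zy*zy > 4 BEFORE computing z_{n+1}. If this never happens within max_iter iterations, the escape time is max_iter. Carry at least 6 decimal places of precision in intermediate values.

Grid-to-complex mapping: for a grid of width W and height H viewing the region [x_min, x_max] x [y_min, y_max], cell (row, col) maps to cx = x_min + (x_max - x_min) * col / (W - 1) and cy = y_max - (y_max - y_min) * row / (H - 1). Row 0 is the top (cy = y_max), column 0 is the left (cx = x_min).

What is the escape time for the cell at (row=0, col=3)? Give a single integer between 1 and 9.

z_0 = 0 + 0i, c = -0.8840 + -0.1900i
Iter 1: z = -0.8840 + -0.1900i, |z|^2 = 0.8176
Iter 2: z = -0.1386 + 0.1459i, |z|^2 = 0.0405
Iter 3: z = -0.8861 + -0.2305i, |z|^2 = 0.8382
Iter 4: z = -0.1520 + 0.2184i, |z|^2 = 0.0708
Iter 5: z = -0.9086 + -0.2564i, |z|^2 = 0.8913
Iter 6: z = -0.1242 + 0.2759i, |z|^2 = 0.0916
Iter 7: z = -0.9447 + -0.2585i, |z|^2 = 0.9593
Iter 8: z = -0.0584 + 0.2985i, |z|^2 = 0.0925

Answer: 9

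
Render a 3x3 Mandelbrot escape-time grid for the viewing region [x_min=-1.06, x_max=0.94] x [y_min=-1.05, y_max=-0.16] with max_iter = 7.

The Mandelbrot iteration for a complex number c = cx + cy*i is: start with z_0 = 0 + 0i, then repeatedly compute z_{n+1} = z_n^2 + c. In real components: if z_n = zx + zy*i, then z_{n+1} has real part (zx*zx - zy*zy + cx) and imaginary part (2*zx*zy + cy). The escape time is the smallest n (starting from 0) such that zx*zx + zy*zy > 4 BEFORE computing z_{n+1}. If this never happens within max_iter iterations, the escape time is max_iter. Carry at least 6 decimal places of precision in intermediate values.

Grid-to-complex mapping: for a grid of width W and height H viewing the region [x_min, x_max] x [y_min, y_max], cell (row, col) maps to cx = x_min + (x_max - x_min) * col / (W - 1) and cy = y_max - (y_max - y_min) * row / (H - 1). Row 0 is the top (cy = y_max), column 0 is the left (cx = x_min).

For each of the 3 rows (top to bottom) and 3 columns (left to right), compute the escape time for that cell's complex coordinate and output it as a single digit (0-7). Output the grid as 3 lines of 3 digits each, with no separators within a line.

Answer: 773
472
362

Derivation:
(row=0, col=0): c = -1.0600 + -0.1600i → escape time 7
(row=0, col=1): c = -0.0600 + -0.1600i → escape time 7
(row=0, col=2): c = 0.9400 + -0.1600i → escape time 3
(row=1, col=0): c = -1.0600 + -0.6050i → escape time 4
(row=1, col=1): c = -0.0600 + -0.6050i → escape time 7
(row=1, col=2): c = 0.9400 + -0.6050i → escape time 2
(row=2, col=0): c = -1.0600 + -1.0500i → escape time 3
(row=2, col=1): c = -0.0600 + -1.0500i → escape time 6
(row=2, col=2): c = 0.9400 + -1.0500i → escape time 2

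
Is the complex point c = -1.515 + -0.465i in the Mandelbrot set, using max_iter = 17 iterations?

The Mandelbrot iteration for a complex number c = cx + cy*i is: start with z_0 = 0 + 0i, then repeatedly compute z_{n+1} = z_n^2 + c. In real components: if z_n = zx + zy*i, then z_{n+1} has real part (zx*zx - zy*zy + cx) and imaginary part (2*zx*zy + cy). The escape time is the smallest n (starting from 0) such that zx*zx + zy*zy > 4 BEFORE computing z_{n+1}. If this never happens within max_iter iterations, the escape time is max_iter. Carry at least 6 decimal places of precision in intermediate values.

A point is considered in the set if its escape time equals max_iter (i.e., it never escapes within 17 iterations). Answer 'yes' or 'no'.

z_0 = 0 + 0i, c = -1.5150 + -0.4650i
Iter 1: z = -1.5150 + -0.4650i, |z|^2 = 2.5114
Iter 2: z = 0.5640 + 0.9439i, |z|^2 = 1.2091
Iter 3: z = -2.0879 + 0.5998i, |z|^2 = 4.7192
Escaped at iteration 3

Answer: no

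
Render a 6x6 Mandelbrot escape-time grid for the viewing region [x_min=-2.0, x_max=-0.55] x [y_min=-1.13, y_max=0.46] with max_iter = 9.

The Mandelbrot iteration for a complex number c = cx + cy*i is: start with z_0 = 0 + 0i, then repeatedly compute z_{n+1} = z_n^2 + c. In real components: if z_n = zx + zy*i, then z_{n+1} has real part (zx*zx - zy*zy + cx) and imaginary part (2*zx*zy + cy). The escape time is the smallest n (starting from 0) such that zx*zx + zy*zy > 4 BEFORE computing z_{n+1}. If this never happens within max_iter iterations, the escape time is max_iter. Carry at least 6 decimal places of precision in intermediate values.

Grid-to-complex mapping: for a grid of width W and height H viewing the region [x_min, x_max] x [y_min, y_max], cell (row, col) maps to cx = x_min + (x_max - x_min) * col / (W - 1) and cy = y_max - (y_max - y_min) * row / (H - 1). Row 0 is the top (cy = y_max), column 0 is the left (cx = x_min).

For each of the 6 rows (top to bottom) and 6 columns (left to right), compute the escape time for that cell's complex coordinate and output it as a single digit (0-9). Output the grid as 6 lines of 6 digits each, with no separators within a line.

Answer: 134569
149999
147999
133569
123345
112333

Derivation:
(row=0, col=0): c = -2.0000 + 0.4600i → escape time 1
(row=0, col=1): c = -1.7100 + 0.4600i → escape time 3
(row=0, col=2): c = -1.4200 + 0.4600i → escape time 4
(row=0, col=3): c = -1.1300 + 0.4600i → escape time 5
(row=0, col=4): c = -0.8400 + 0.4600i → escape time 6
(row=0, col=5): c = -0.5500 + 0.4600i → escape time 9
(row=1, col=0): c = -2.0000 + 0.1420i → escape time 1
(row=1, col=1): c = -1.7100 + 0.1420i → escape time 4
(row=1, col=2): c = -1.4200 + 0.1420i → escape time 9
(row=1, col=3): c = -1.1300 + 0.1420i → escape time 9
(row=1, col=4): c = -0.8400 + 0.1420i → escape time 9
(row=1, col=5): c = -0.5500 + 0.1420i → escape time 9
(row=2, col=0): c = -2.0000 + -0.1760i → escape time 1
(row=2, col=1): c = -1.7100 + -0.1760i → escape time 4
(row=2, col=2): c = -1.4200 + -0.1760i → escape time 7
(row=2, col=3): c = -1.1300 + -0.1760i → escape time 9
(row=2, col=4): c = -0.8400 + -0.1760i → escape time 9
(row=2, col=5): c = -0.5500 + -0.1760i → escape time 9
(row=3, col=0): c = -2.0000 + -0.4940i → escape time 1
(row=3, col=1): c = -1.7100 + -0.4940i → escape time 3
(row=3, col=2): c = -1.4200 + -0.4940i → escape time 3
(row=3, col=3): c = -1.1300 + -0.4940i → escape time 5
(row=3, col=4): c = -0.8400 + -0.4940i → escape time 6
(row=3, col=5): c = -0.5500 + -0.4940i → escape time 9
(row=4, col=0): c = -2.0000 + -0.8120i → escape time 1
(row=4, col=1): c = -1.7100 + -0.8120i → escape time 2
(row=4, col=2): c = -1.4200 + -0.8120i → escape time 3
(row=4, col=3): c = -1.1300 + -0.8120i → escape time 3
(row=4, col=4): c = -0.8400 + -0.8120i → escape time 4
(row=4, col=5): c = -0.5500 + -0.8120i → escape time 5
(row=5, col=0): c = -2.0000 + -1.1300i → escape time 1
(row=5, col=1): c = -1.7100 + -1.1300i → escape time 1
(row=5, col=2): c = -1.4200 + -1.1300i → escape time 2
(row=5, col=3): c = -1.1300 + -1.1300i → escape time 3
(row=5, col=4): c = -0.8400 + -1.1300i → escape time 3
(row=5, col=5): c = -0.5500 + -1.1300i → escape time 3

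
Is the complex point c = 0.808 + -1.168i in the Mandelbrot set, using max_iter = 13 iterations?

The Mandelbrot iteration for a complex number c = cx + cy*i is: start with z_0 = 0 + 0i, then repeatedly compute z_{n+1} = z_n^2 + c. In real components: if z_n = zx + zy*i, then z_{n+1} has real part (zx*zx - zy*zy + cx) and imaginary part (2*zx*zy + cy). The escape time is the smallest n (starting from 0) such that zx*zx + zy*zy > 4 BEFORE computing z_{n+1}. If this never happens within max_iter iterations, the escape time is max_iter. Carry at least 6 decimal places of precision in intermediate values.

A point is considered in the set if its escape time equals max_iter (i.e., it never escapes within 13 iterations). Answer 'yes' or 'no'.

Answer: no

Derivation:
z_0 = 0 + 0i, c = 0.8080 + -1.1680i
Iter 1: z = 0.8080 + -1.1680i, |z|^2 = 2.0171
Iter 2: z = 0.0966 + -3.0555i, |z|^2 = 9.3453
Escaped at iteration 2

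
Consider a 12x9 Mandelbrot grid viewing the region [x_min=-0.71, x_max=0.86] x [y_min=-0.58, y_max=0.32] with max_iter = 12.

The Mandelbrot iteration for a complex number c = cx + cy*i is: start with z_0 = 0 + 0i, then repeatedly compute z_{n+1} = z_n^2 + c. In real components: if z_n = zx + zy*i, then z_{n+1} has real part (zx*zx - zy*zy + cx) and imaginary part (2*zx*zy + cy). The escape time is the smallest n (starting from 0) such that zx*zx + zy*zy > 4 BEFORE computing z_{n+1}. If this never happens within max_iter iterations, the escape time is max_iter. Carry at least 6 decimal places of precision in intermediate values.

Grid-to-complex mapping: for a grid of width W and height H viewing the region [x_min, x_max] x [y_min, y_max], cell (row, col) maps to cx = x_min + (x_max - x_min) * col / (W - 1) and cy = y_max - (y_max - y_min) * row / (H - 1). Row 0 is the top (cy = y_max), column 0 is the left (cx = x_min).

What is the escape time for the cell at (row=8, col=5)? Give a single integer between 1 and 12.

Answer: 12

Derivation:
z_0 = 0 + 0i, c = 0.0036 + -0.5800i
Iter 1: z = 0.0036 + -0.5800i, |z|^2 = 0.3364
Iter 2: z = -0.3328 + -0.5842i, |z|^2 = 0.4520
Iter 3: z = -0.2270 + -0.1912i, |z|^2 = 0.0881
Iter 4: z = 0.0186 + -0.4932i, |z|^2 = 0.2436
Iter 5: z = -0.2393 + -0.5983i, |z|^2 = 0.4153
Iter 6: z = -0.2971 + -0.2937i, |z|^2 = 0.1745
Iter 7: z = 0.0057 + -0.4055i, |z|^2 = 0.1645
Iter 8: z = -0.1608 + -0.5846i, |z|^2 = 0.3676
Iter 9: z = -0.3123 + -0.3920i, |z|^2 = 0.2512
Iter 10: z = -0.0525 + -0.3351i, |z|^2 = 0.1151
Iter 11: z = -0.1059 + -0.5448i, |z|^2 = 0.3080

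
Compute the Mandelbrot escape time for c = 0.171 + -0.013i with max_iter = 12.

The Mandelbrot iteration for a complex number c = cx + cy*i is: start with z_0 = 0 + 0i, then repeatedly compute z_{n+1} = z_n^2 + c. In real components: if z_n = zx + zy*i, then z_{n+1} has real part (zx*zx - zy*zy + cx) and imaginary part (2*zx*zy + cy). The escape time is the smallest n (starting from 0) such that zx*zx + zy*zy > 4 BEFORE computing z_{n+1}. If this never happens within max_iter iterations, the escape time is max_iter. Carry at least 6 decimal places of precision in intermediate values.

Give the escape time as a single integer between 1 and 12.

Answer: 12

Derivation:
z_0 = 0 + 0i, c = 0.1710 + -0.0130i
Iter 1: z = 0.1710 + -0.0130i, |z|^2 = 0.0294
Iter 2: z = 0.2001 + -0.0174i, |z|^2 = 0.0403
Iter 3: z = 0.2107 + -0.0200i, |z|^2 = 0.0448
Iter 4: z = 0.2150 + -0.0214i, |z|^2 = 0.0467
Iter 5: z = 0.2168 + -0.0222i, |z|^2 = 0.0475
Iter 6: z = 0.2175 + -0.0226i, |z|^2 = 0.0478
Iter 7: z = 0.2178 + -0.0228i, |z|^2 = 0.0480
Iter 8: z = 0.2179 + -0.0230i, |z|^2 = 0.0480
Iter 9: z = 0.2180 + -0.0230i, |z|^2 = 0.0480
Iter 10: z = 0.2180 + -0.0230i, |z|^2 = 0.0480
Iter 11: z = 0.2180 + -0.0230i, |z|^2 = 0.0480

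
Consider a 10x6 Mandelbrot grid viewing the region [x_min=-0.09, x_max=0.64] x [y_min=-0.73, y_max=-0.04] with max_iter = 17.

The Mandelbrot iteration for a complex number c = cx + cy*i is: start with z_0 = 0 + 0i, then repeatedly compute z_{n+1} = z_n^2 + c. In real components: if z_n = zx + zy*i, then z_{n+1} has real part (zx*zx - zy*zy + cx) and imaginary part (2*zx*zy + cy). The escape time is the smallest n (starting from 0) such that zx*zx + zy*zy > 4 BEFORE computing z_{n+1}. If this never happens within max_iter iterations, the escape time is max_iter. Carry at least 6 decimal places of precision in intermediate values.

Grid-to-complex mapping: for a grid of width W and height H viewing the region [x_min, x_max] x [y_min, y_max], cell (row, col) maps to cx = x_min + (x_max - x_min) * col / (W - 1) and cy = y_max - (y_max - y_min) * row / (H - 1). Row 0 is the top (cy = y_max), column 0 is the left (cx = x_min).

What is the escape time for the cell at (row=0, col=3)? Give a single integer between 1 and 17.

z_0 = 0 + 0i, c = 0.1533 + -0.0400i
Iter 1: z = 0.1533 + -0.0400i, |z|^2 = 0.0251
Iter 2: z = 0.1752 + -0.0523i, |z|^2 = 0.0334
Iter 3: z = 0.1813 + -0.0583i, |z|^2 = 0.0363
Iter 4: z = 0.1828 + -0.0611i, |z|^2 = 0.0372
Iter 5: z = 0.1830 + -0.0624i, |z|^2 = 0.0374
Iter 6: z = 0.1829 + -0.0628i, |z|^2 = 0.0374
Iter 7: z = 0.1829 + -0.0630i, |z|^2 = 0.0374
Iter 8: z = 0.1828 + -0.0630i, |z|^2 = 0.0374
Iter 9: z = 0.1828 + -0.0630i, |z|^2 = 0.0374
Iter 10: z = 0.1828 + -0.0630i, |z|^2 = 0.0374
Iter 11: z = 0.1828 + -0.0630i, |z|^2 = 0.0374
Iter 12: z = 0.1828 + -0.0630i, |z|^2 = 0.0374
Iter 13: z = 0.1828 + -0.0630i, |z|^2 = 0.0374
Iter 14: z = 0.1828 + -0.0630i, |z|^2 = 0.0374
Iter 15: z = 0.1828 + -0.0630i, |z|^2 = 0.0374
Iter 16: z = 0.1828 + -0.0630i, |z|^2 = 0.0374

Answer: 17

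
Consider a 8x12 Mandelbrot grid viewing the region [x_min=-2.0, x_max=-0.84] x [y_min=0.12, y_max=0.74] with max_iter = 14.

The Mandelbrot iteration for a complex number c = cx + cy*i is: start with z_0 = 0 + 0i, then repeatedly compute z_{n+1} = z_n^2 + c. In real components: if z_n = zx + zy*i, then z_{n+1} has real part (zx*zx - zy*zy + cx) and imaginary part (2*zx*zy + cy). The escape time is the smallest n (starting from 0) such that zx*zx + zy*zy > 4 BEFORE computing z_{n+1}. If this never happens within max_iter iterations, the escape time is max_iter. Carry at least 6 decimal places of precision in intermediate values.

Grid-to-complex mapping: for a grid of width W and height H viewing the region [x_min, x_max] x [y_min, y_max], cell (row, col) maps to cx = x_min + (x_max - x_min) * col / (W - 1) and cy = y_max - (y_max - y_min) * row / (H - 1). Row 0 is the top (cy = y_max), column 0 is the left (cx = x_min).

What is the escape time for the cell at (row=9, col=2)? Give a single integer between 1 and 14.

z_0 = 0 + 0i, c = -1.6686 + 0.2327i
Iter 1: z = -1.6686 + 0.2327i, |z|^2 = 2.8383
Iter 2: z = 1.0614 + -0.5439i, |z|^2 = 1.4224
Iter 3: z = -0.8379 + -0.9219i, |z|^2 = 1.5519
Iter 4: z = -1.8165 + 1.7776i, |z|^2 = 6.4593
Escaped at iteration 4

Answer: 4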